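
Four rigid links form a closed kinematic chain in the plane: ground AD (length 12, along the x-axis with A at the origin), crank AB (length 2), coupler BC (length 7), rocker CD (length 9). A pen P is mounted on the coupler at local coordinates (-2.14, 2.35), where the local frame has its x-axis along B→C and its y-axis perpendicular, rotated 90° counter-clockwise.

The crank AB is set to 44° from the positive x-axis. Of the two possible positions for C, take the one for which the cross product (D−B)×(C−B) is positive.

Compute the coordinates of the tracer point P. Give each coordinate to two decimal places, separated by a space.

A=(0,0), D=(12.00,0)
B = A + 2.00·(cos44°, sin44°) = (1.4387, 1.3893)
|BD| = 10.6523
circle(B,7.00) ∩ circle(D,9.00): a=3.8241, h=5.8631
  candidates: C₊=(5.9948,6.7036) cross=62.456; C₋=(4.4655,-4.9225) cross=-62.456
  mode + wants cross > 0 → take C=(5.9948,6.7036) (cross=62.456)
ex = (C−B)/|BC| = (0.6509,0.7592); ey = (-0.7592,0.6509)
P = B + -2.14·ex + 2.35·ey = (-1.7383,1.2942)

-1.74 1.29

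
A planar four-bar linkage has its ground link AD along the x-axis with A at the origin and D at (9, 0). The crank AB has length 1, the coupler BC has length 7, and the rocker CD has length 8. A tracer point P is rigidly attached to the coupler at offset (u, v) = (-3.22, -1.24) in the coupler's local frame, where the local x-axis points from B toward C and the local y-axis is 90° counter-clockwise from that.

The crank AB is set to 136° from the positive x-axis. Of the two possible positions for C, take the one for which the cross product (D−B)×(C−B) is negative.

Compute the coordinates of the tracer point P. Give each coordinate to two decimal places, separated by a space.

-3.47 2.78

A=(0,0), D=(9.00,0)
B = A + 1.00·(cos136°, sin136°) = (-0.7193, 0.6947)
|BD| = 9.7441
circle(B,7.00) ∩ circle(D,8.00): a=4.1024, h=5.6719
  candidates: C₊=(3.7769,6.0597) cross=55.268; C₋=(2.9682,-5.2553) cross=-55.268
  mode - wants cross < 0 → take C=(2.9682,-5.2553) (cross=-55.268)
ex = (C−B)/|BC| = (0.5268,-0.8500); ey = (0.8500,0.5268)
P = B + -3.22·ex + -1.24·ey = (-3.4696,2.7784)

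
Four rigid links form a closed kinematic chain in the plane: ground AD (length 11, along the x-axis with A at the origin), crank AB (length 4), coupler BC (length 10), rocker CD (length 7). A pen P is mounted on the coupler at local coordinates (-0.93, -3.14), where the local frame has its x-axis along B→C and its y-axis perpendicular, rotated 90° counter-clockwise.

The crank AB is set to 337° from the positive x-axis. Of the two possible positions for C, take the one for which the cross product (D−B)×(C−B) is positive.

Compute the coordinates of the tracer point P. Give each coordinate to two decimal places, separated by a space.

5.78 -4.07

A=(0,0), D=(11.00,0)
B = A + 4.00·(cos337°, sin337°) = (3.6820, -1.5629)
|BD| = 7.4830
circle(B,10.00) ∩ circle(D,7.00): a=7.1492, h=6.9920
  candidates: C₊=(9.2132,6.7681) cross=52.322; C₋=(12.1339,-6.9075) cross=-52.322
  mode + wants cross > 0 → take C=(9.2132,6.7681) (cross=52.322)
ex = (C−B)/|BC| = (0.5531,0.8331); ey = (-0.8331,0.5531)
P = B + -0.93·ex + -3.14·ey = (5.7836,-4.0745)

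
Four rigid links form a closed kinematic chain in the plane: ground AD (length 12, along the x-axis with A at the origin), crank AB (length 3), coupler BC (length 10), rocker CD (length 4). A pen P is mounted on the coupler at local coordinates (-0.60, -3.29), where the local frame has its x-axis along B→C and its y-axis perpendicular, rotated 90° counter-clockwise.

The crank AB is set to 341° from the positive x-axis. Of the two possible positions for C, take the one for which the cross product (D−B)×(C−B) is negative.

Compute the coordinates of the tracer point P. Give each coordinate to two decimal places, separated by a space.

1.28 -3.93

A=(0,0), D=(12.00,0)
B = A + 3.00·(cos341°, sin341°) = (2.8366, -0.9767)
|BD| = 9.2153
circle(B,10.00) ∩ circle(D,4.00): a=9.1653, h=3.9997
  candidates: C₊=(11.5263,3.9719) cross=36.859; C₋=(12.3741,-3.9825) cross=-36.859
  mode - wants cross < 0 → take C=(12.3741,-3.9825) (cross=-36.859)
ex = (C−B)/|BC| = (0.9538,-0.3006); ey = (0.3006,0.9538)
P = B + -0.60·ex + -3.29·ey = (1.2754,-3.9342)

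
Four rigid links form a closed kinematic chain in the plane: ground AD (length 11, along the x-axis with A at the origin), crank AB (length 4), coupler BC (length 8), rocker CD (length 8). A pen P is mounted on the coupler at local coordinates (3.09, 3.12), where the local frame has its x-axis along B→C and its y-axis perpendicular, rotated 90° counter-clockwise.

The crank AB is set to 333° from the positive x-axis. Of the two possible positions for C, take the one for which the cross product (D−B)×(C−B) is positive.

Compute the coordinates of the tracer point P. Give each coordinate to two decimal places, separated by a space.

A=(0,0), D=(11.00,0)
B = A + 4.00·(cos333°, sin333°) = (3.5640, -1.8160)
|BD| = 7.6545
circle(B,8.00) ∩ circle(D,8.00): a=3.8273, h=7.0251
  candidates: C₊=(5.6154,5.9166) cross=53.774; C₋=(8.9487,-7.7325) cross=-53.774
  mode + wants cross > 0 → take C=(5.6154,5.9166) (cross=53.774)
ex = (C−B)/|BC| = (0.2564,0.9666); ey = (-0.9666,0.2564)
P = B + 3.09·ex + 3.12·ey = (1.3407,1.9708)

1.34 1.97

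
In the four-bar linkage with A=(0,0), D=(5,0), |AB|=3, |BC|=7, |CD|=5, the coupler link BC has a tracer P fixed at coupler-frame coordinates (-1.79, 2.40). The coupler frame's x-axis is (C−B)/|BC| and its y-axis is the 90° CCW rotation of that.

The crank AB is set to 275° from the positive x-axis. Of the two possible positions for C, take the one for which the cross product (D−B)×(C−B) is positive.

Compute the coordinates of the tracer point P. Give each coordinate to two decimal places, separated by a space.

-2.47 -4.21

A=(0,0), D=(5.00,0)
B = A + 3.00·(cos275°, sin275°) = (0.2615, -2.9886)
|BD| = 5.6023
circle(B,7.00) ∩ circle(D,5.00): a=4.9431, h=4.9564
  candidates: C₊=(1.7985,3.8406) cross=27.767; C₋=(7.0865,-4.5438) cross=-27.767
  mode + wants cross > 0 → take C=(1.7985,3.8406) (cross=27.767)
ex = (C−B)/|BC| = (0.2196,0.9756); ey = (-0.9756,0.2196)
P = B + -1.79·ex + 2.40·ey = (-2.4730,-4.2079)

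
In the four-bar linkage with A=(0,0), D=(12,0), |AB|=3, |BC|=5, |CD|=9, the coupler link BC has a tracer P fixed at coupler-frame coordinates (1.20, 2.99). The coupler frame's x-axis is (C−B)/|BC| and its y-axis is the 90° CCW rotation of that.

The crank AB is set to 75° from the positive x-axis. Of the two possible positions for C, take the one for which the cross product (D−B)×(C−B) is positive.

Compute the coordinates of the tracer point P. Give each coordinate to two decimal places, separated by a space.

0.16 6.06

A=(0,0), D=(12.00,0)
B = A + 3.00·(cos75°, sin75°) = (0.7765, 2.8978)
|BD| = 11.5916
circle(B,5.00) ∩ circle(D,9.00): a=3.3803, h=3.6843
  candidates: C₊=(4.9704,5.6200) cross=42.707; C₋=(3.1284,-1.5145) cross=-42.707
  mode + wants cross > 0 → take C=(4.9704,5.6200) (cross=42.707)
ex = (C−B)/|BC| = (0.8388,0.5445); ey = (-0.5445,0.8388)
P = B + 1.20·ex + 2.99·ey = (0.1551,6.0591)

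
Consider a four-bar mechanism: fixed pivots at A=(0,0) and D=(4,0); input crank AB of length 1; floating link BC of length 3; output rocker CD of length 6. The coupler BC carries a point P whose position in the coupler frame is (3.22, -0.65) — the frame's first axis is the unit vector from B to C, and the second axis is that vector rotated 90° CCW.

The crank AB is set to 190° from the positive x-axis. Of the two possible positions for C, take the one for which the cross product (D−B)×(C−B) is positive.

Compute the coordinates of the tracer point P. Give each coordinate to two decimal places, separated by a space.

A=(0,0), D=(4.00,0)
B = A + 1.00·(cos190°, sin190°) = (-0.9848, -0.1736)
|BD| = 4.9878
circle(B,3.00) ∩ circle(D,6.00): a=-0.2127, h=2.9925
  candidates: C₊=(-1.3015,2.8096) cross=14.926; C₋=(-1.0932,-3.1717) cross=-14.926
  mode + wants cross > 0 → take C=(-1.3015,2.8096) (cross=14.926)
ex = (C−B)/|BC| = (-0.1056,0.9944); ey = (-0.9944,-0.1056)
P = B + 3.22·ex + -0.65·ey = (-0.6784,3.0970)

-0.68 3.10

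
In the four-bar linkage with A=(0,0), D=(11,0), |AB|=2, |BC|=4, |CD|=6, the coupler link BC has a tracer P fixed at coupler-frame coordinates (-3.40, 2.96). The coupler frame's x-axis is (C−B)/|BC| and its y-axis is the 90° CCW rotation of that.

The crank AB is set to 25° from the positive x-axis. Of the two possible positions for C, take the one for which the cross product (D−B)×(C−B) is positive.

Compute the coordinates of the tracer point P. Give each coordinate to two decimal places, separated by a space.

A=(0,0), D=(11.00,0)
B = A + 2.00·(cos25°, sin25°) = (1.8126, 0.8452)
|BD| = 9.2262
circle(B,4.00) ∩ circle(D,6.00): a=3.5292, h=1.8827
  candidates: C₊=(5.4995,2.3967) cross=17.370; C₋=(5.1545,-1.3529) cross=-17.370
  mode + wants cross > 0 → take C=(5.4995,2.3967) (cross=17.370)
ex = (C−B)/|BC| = (0.9217,0.3879); ey = (-0.3879,0.9217)
P = B + -3.40·ex + 2.96·ey = (-2.4693,2.2548)

-2.47 2.25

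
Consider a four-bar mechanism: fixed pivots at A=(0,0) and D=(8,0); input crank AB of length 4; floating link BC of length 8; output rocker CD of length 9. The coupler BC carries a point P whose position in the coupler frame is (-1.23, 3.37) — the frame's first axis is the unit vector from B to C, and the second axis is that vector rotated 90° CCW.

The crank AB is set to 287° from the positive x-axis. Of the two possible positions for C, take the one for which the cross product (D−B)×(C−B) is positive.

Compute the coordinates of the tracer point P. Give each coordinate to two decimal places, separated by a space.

A=(0,0), D=(8.00,0)
B = A + 4.00·(cos287°, sin287°) = (1.1695, -3.8252)
|BD| = 7.8287
circle(B,8.00) ∩ circle(D,9.00): a=2.8286, h=7.4833
  candidates: C₊=(-0.0190,4.0860) cross=58.584; C₋=(7.2939,-8.9723) cross=-58.584
  mode + wants cross > 0 → take C=(-0.0190,4.0860) (cross=58.584)
ex = (C−B)/|BC| = (-0.1486,0.9889); ey = (-0.9889,-0.1486)
P = B + -1.23·ex + 3.37·ey = (-1.9804,-5.5422)

-1.98 -5.54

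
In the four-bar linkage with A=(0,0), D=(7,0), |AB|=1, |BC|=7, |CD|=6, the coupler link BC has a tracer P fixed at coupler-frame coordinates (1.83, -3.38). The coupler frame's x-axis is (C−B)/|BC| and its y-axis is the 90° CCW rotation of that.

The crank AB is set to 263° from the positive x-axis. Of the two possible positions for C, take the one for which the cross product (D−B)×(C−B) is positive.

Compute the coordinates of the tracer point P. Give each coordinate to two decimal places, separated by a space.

3.71 -1.24

A=(0,0), D=(7.00,0)
B = A + 1.00·(cos263°, sin263°) = (-0.1219, -0.9925)
|BD| = 7.1907
circle(B,7.00) ∩ circle(D,6.00): a=4.4993, h=5.3625
  candidates: C₊=(3.5942,4.9397) cross=38.560; C₋=(5.0746,-5.6827) cross=-38.560
  mode + wants cross > 0 → take C=(3.5942,4.9397) (cross=38.560)
ex = (C−B)/|BC| = (0.5309,0.8475); ey = (-0.8475,0.5309)
P = B + 1.83·ex + -3.38·ey = (3.7140,-1.2360)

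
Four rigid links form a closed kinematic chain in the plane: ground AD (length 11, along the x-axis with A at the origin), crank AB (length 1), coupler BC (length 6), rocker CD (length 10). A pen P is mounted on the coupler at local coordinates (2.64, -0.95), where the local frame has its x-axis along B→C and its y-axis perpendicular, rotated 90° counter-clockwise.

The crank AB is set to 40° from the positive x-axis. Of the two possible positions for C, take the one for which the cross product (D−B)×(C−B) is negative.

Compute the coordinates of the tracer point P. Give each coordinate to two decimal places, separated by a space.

0.58 -2.16

A=(0,0), D=(11.00,0)
B = A + 1.00·(cos40°, sin40°) = (0.7660, 0.6428)
|BD| = 10.2541
circle(B,6.00) ∩ circle(D,10.00): a=2.0064, h=5.6546
  candidates: C₊=(3.1229,6.1605) cross=57.983; C₋=(2.4140,-5.1265) cross=-57.983
  mode - wants cross < 0 → take C=(2.4140,-5.1265) (cross=-57.983)
ex = (C−B)/|BC| = (0.2747,-0.9615); ey = (0.9615,0.2747)
P = B + 2.64·ex + -0.95·ey = (0.5777,-2.1566)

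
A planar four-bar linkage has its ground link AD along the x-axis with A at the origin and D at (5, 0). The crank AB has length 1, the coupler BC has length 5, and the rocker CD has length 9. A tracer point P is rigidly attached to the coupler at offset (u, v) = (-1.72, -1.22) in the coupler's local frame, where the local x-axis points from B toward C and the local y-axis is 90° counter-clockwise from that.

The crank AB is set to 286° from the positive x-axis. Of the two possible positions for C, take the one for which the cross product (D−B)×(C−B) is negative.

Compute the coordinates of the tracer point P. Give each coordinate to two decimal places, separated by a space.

0.13 1.14

A=(0,0), D=(5.00,0)
B = A + 1.00·(cos286°, sin286°) = (0.2756, -0.9613)
|BD| = 4.8212
circle(B,5.00) ∩ circle(D,9.00): a=-3.3971, h=3.6687
  candidates: C₊=(-3.7848,1.9564) cross=17.687; C₋=(-2.3218,-5.2336) cross=-17.687
  mode - wants cross < 0 → take C=(-2.3218,-5.2336) (cross=-17.687)
ex = (C−B)/|BC| = (-0.5195,-0.8545); ey = (0.8545,-0.5195)
P = B + -1.72·ex + -1.22·ey = (0.1267,1.1422)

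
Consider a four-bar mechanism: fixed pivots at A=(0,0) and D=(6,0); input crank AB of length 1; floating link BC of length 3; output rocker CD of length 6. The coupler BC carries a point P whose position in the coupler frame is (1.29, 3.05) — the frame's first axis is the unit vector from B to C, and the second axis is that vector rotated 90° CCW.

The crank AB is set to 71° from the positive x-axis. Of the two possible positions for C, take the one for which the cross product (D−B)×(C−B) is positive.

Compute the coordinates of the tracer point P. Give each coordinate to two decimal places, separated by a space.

-2.11 3.19

A=(0,0), D=(6.00,0)
B = A + 1.00·(cos71°, sin71°) = (0.3256, 0.9455)
|BD| = 5.7527
circle(B,3.00) ∩ circle(D,6.00): a=0.5296, h=2.9529
  candidates: C₊=(1.3333,3.7712) cross=16.987; C₋=(0.3626,-2.0543) cross=-16.987
  mode + wants cross > 0 → take C=(1.3333,3.7712) (cross=16.987)
ex = (C−B)/|BC| = (0.3359,0.9419); ey = (-0.9419,0.3359)
P = B + 1.29·ex + 3.05·ey = (-2.1139,3.1851)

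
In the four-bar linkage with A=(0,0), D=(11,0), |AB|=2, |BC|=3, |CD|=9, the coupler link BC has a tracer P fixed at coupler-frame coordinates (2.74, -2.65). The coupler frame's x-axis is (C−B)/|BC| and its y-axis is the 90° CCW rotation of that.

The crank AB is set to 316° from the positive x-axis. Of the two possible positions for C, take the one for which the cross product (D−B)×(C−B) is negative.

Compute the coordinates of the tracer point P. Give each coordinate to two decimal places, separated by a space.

A=(0,0), D=(11.00,0)
B = A + 2.00·(cos316°, sin316°) = (1.4387, -1.3893)
|BD| = 9.6617
circle(B,3.00) ∩ circle(D,9.00): a=1.1048, h=2.7892
  candidates: C₊=(2.1310,1.5297) cross=26.948; C₋=(2.9331,-3.9906) cross=-26.948
  mode - wants cross < 0 → take C=(2.9331,-3.9906) (cross=-26.948)
ex = (C−B)/|BC| = (0.4981,-0.8671); ey = (0.8671,0.4981)
P = B + 2.74·ex + -2.65·ey = (0.5058,-5.0852)

0.51 -5.09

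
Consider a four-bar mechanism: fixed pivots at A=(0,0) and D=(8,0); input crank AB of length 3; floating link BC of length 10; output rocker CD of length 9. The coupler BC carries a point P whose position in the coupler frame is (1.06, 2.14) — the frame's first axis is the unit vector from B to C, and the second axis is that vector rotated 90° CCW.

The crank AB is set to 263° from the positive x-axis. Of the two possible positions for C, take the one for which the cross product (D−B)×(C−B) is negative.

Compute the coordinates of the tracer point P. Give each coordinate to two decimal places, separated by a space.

A=(0,0), D=(8.00,0)
B = A + 3.00·(cos263°, sin263°) = (-0.3656, -2.9776)
|BD| = 8.8797
circle(B,10.00) ∩ circle(D,9.00): a=5.5097, h=8.3452
  candidates: C₊=(2.0267,6.7320) cross=74.104; C₋=(7.6235,-8.9921) cross=-74.104
  mode - wants cross < 0 → take C=(7.6235,-8.9921) (cross=-74.104)
ex = (C−B)/|BC| = (0.7989,-0.6014); ey = (0.6014,0.7989)
P = B + 1.06·ex + 2.14·ey = (1.7683,-1.9055)

1.77 -1.91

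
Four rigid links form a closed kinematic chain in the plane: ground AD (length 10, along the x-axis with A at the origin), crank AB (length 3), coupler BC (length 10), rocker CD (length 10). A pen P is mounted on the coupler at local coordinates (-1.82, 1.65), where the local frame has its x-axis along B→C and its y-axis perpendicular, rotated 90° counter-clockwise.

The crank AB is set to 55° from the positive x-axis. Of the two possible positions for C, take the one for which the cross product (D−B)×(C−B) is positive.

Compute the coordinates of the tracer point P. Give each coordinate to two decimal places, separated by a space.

-0.72 2.21

A=(0,0), D=(10.00,0)
B = A + 3.00·(cos55°, sin55°) = (1.7207, 2.4575)
|BD| = 8.6363
circle(B,10.00) ∩ circle(D,10.00): a=4.3181, h=9.0196
  candidates: C₊=(8.4269,9.8755) cross=77.896; C₋=(3.2938,-7.4180) cross=-77.896
  mode + wants cross > 0 → take C=(8.4269,9.8755) (cross=77.896)
ex = (C−B)/|BC| = (0.6706,0.7418); ey = (-0.7418,0.6706)
P = B + -1.82·ex + 1.65·ey = (-0.7238,2.2139)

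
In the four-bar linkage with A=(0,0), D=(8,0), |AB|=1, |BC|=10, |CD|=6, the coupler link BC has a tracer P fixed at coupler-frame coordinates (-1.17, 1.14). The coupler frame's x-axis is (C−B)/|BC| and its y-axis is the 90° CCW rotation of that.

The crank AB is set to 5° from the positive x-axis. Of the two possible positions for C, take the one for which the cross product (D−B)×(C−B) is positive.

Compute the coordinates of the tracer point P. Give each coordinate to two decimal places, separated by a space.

-0.62 0.34

A=(0,0), D=(8.00,0)
B = A + 1.00·(cos5°, sin5°) = (0.9962, 0.0872)
|BD| = 7.0043
circle(B,10.00) ∩ circle(D,6.00): a=8.0708, h=5.9045
  candidates: C₊=(9.1398,5.8907) cross=41.357; C₋=(8.9929,-5.9173) cross=-41.357
  mode + wants cross > 0 → take C=(9.1398,5.8907) (cross=41.357)
ex = (C−B)/|BC| = (0.8144,0.5804); ey = (-0.5804,0.8144)
P = B + -1.17·ex + 1.14·ey = (-0.6182,0.3365)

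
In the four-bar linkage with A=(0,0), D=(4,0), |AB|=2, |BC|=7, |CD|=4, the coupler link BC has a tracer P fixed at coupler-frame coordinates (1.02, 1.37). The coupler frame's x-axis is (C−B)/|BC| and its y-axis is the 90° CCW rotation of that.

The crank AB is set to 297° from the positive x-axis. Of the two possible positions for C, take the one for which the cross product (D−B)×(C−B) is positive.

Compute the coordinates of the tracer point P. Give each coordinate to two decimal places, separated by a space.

A=(0,0), D=(4.00,0)
B = A + 2.00·(cos297°, sin297°) = (0.9080, -1.7820)
|BD| = 3.5688
circle(B,7.00) ∩ circle(D,4.00): a=6.4078, h=2.8178
  candidates: C₊=(5.0528,3.8590) cross=10.056; C₋=(7.8668,-1.0237) cross=-10.056
  mode + wants cross > 0 → take C=(5.0528,3.8590) (cross=10.056)
ex = (C−B)/|BC| = (0.5921,0.8059); ey = (-0.8059,0.5921)
P = B + 1.02·ex + 1.37·ey = (0.4079,-0.1488)

0.41 -0.15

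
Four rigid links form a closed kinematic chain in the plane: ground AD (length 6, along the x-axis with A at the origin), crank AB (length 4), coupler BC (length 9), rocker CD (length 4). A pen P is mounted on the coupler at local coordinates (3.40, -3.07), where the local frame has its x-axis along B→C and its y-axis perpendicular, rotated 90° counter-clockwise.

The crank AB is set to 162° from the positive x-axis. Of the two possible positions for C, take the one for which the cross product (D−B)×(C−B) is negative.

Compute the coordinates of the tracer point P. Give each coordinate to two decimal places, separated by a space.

A=(0,0), D=(6.00,0)
B = A + 4.00·(cos162°, sin162°) = (-3.8042, 1.2361)
|BD| = 9.8818
circle(B,9.00) ∩ circle(D,4.00): a=8.2298, h=3.6429
  candidates: C₊=(4.8166,3.8209) cross=35.999; C₋=(3.9052,-3.4076) cross=-35.999
  mode - wants cross < 0 → take C=(3.9052,-3.4076) (cross=-35.999)
ex = (C−B)/|BC| = (0.8566,-0.5160); ey = (0.5160,0.8566)
P = B + 3.40·ex + -3.07·ey = (-2.4758,-3.1480)

-2.48 -3.15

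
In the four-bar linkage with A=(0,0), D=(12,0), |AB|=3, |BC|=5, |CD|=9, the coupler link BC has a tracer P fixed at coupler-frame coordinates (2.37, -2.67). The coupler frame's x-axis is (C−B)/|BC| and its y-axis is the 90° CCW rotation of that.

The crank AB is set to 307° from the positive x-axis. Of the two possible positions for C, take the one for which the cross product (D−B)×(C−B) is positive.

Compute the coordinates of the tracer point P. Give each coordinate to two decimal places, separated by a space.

A=(0,0), D=(12.00,0)
B = A + 3.00·(cos307°, sin307°) = (1.8054, -2.3959)
|BD| = 10.4723
circle(B,5.00) ∩ circle(D,9.00): a=2.5624, h=4.2935
  candidates: C₊=(3.3176,2.3699) cross=44.963; C₋=(5.2822,-5.9893) cross=-44.963
  mode + wants cross > 0 → take C=(3.3176,2.3699) (cross=44.963)
ex = (C−B)/|BC| = (0.3024,0.9532); ey = (-0.9532,0.3024)
P = B + 2.37·ex + -2.67·ey = (5.0672,-0.9444)

5.07 -0.94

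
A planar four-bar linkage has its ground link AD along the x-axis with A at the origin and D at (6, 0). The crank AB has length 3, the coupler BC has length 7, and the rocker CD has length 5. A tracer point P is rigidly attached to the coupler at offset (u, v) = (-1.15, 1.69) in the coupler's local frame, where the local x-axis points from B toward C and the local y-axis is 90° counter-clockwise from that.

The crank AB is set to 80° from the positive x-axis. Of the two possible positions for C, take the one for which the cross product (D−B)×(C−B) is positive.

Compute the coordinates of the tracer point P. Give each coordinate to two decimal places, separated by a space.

A=(0,0), D=(6.00,0)
B = A + 3.00·(cos80°, sin80°) = (0.5209, 2.9544)
|BD| = 6.2248
circle(B,7.00) ∩ circle(D,5.00): a=5.0402, h=4.8576
  candidates: C₊=(7.2628,4.8379) cross=30.238; C₋=(2.6518,-3.7134) cross=-30.238
  mode + wants cross > 0 → take C=(7.2628,4.8379) (cross=30.238)
ex = (C−B)/|BC| = (0.9631,0.2691); ey = (-0.2691,0.9631)
P = B + -1.15·ex + 1.69·ey = (-1.0414,4.2727)

-1.04 4.27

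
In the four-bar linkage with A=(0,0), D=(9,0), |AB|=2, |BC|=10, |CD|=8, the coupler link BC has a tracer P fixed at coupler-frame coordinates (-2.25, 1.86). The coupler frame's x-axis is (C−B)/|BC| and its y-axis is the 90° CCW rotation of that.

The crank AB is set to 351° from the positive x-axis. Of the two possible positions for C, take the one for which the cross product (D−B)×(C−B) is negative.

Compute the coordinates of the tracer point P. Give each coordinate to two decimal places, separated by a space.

1.96 2.61

A=(0,0), D=(9.00,0)
B = A + 2.00·(cos351°, sin351°) = (1.9754, -0.3129)
|BD| = 7.0316
circle(B,10.00) ∩ circle(D,8.00): a=6.0757, h=7.9427
  candidates: C₊=(7.6916,7.8923) cross=55.850; C₋=(8.3984,-7.9774) cross=-55.850
  mode - wants cross < 0 → take C=(8.3984,-7.9774) (cross=-55.850)
ex = (C−B)/|BC| = (0.6423,-0.7664); ey = (0.7664,0.6423)
P = B + -2.25·ex + 1.86·ey = (1.9558,2.6063)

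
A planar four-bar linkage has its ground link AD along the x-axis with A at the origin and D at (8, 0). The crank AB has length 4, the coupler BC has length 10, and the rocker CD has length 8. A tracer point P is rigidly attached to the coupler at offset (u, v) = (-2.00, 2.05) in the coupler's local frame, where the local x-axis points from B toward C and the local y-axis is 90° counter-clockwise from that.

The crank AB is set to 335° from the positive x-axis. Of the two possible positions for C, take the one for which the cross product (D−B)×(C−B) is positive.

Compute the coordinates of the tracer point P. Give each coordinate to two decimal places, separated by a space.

1.08 -3.00

A=(0,0), D=(8.00,0)
B = A + 4.00·(cos335°, sin335°) = (3.6252, -1.6905)
|BD| = 4.6900
circle(B,10.00) ∩ circle(D,8.00): a=6.1829, h=7.8595
  candidates: C₊=(6.5597,7.8693) cross=36.861; C₋=(12.2254,-6.7931) cross=-36.861
  mode + wants cross > 0 → take C=(6.5597,7.8693) (cross=36.861)
ex = (C−B)/|BC| = (0.2934,0.9560); ey = (-0.9560,0.2934)
P = B + -2.00·ex + 2.05·ey = (1.0786,-3.0009)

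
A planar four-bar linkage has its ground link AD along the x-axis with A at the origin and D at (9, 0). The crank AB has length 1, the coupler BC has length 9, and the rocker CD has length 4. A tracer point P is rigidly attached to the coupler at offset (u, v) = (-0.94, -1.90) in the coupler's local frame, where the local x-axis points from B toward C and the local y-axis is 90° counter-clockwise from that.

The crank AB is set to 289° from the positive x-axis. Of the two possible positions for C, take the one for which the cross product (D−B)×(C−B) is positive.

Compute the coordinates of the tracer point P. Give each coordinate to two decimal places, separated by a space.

A=(0,0), D=(9.00,0)
B = A + 1.00·(cos289°, sin289°) = (0.3256, -0.9455)
|BD| = 8.7258
circle(B,9.00) ∩ circle(D,4.00): a=8.0875, h=3.9487
  candidates: C₊=(7.9376,3.8563) cross=34.456; C₋=(8.7933,-3.9947) cross=-34.456
  mode + wants cross > 0 → take C=(7.9376,3.8563) (cross=34.456)
ex = (C−B)/|BC| = (0.8458,0.5335); ey = (-0.5335,0.8458)
P = B + -0.94·ex + -1.90·ey = (0.5443,-3.0540)

0.54 -3.05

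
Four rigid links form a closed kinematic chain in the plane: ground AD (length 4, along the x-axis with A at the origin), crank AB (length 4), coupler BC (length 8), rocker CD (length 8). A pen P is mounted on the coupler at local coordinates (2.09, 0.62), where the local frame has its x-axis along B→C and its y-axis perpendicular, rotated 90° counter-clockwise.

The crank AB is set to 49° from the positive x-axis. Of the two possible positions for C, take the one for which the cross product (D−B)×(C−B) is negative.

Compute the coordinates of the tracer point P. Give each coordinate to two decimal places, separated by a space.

1.31 1.28

A=(0,0), D=(4.00,0)
B = A + 4.00·(cos49°, sin49°) = (2.6242, 3.0188)
|BD| = 3.3175
circle(B,8.00) ∩ circle(D,8.00): a=1.6588, h=7.8261
  candidates: C₊=(10.4336,4.7549) cross=25.964; C₋=(-3.8094,-1.7360) cross=-25.964
  mode - wants cross < 0 → take C=(-3.8094,-1.7360) (cross=-25.964)
ex = (C−B)/|BC| = (-0.8042,-0.5944); ey = (0.5944,-0.8042)
P = B + 2.09·ex + 0.62·ey = (1.3120,1.2780)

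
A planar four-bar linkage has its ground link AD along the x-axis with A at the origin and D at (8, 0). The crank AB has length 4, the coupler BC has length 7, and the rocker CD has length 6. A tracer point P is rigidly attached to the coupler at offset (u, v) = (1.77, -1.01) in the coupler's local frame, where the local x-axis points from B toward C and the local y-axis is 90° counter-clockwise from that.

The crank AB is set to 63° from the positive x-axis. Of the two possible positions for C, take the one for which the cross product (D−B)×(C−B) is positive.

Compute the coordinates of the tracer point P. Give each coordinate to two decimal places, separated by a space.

A=(0,0), D=(8.00,0)
B = A + 4.00·(cos63°, sin63°) = (1.8160, 3.5640)
|BD| = 7.1375
circle(B,7.00) ∩ circle(D,6.00): a=4.4795, h=5.3791
  candidates: C₊=(8.3830,5.9878) cross=38.393; C₋=(3.0110,-3.3332) cross=-38.393
  mode + wants cross > 0 → take C=(8.3830,5.9878) (cross=38.393)
ex = (C−B)/|BC| = (0.9381,0.3462); ey = (-0.3462,0.9381)
P = B + 1.77·ex + -1.01·ey = (3.8262,3.2294)

3.83 3.23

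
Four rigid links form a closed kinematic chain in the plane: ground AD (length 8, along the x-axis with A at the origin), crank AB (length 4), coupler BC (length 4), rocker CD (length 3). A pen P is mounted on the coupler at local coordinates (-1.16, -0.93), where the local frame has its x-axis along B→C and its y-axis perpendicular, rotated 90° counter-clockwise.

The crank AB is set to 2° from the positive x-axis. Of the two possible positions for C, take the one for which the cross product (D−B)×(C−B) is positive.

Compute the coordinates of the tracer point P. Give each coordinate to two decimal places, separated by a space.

A=(0,0), D=(8.00,0)
B = A + 4.00·(cos2°, sin2°) = (3.9976, 0.1396)
|BD| = 4.0049
circle(B,4.00) ∩ circle(D,3.00): a=2.8764, h=2.7797
  candidates: C₊=(6.9691,2.8173) cross=11.132; C₋=(6.7753,-2.7386) cross=-11.132
  mode + wants cross > 0 → take C=(6.9691,2.8173) (cross=11.132)
ex = (C−B)/|BC| = (0.7429,0.6694); ey = (-0.6694,0.7429)
P = B + -1.16·ex + -0.93·ey = (3.7584,-1.3278)

3.76 -1.33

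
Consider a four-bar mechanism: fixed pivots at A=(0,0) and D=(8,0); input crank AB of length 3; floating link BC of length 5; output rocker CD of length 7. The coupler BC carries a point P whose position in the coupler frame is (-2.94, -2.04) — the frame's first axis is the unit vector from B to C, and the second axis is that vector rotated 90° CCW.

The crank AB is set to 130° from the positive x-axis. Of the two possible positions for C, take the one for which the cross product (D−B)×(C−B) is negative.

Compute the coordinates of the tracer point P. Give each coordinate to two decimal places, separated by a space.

A=(0,0), D=(8.00,0)
B = A + 3.00·(cos130°, sin130°) = (-1.9284, 2.2981)
|BD| = 10.1909
circle(B,5.00) ∩ circle(D,7.00): a=3.9179, h=3.1064
  candidates: C₊=(2.5892,4.4410) cross=31.657; C₋=(1.1881,-1.6118) cross=-31.657
  mode - wants cross < 0 → take C=(1.1881,-1.6118) (cross=-31.657)
ex = (C−B)/|BC| = (0.6233,-0.7820); ey = (0.7820,0.6233)
P = B + -2.94·ex + -2.04·ey = (-5.3561,3.3257)

-5.36 3.33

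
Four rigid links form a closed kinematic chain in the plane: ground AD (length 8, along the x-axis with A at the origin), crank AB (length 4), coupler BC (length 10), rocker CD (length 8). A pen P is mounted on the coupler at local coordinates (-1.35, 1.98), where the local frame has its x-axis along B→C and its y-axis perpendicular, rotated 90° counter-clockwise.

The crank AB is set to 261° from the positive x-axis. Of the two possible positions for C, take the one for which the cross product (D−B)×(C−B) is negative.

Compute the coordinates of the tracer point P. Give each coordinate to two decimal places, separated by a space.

-1.06 -1.59

A=(0,0), D=(8.00,0)
B = A + 4.00·(cos261°, sin261°) = (-0.6257, -3.9508)
|BD| = 9.4875
circle(B,10.00) ∩ circle(D,8.00): a=6.6410, h=7.4765
  candidates: C₊=(2.2987,5.6121) cross=70.933; C₋=(8.5254,-7.9827) cross=-70.933
  mode - wants cross < 0 → take C=(8.5254,-7.9827) (cross=-70.933)
ex = (C−B)/|BC| = (0.9151,-0.4032); ey = (0.4032,0.9151)
P = B + -1.35·ex + 1.98·ey = (-1.0628,-1.5945)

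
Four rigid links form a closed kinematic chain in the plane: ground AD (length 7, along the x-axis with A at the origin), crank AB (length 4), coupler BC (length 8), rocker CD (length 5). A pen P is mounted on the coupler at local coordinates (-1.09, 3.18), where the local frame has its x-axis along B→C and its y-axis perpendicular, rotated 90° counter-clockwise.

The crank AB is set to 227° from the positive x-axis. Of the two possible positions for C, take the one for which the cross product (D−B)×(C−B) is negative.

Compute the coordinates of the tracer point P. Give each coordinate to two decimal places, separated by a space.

-3.12 0.41

A=(0,0), D=(7.00,0)
B = A + 4.00·(cos227°, sin227°) = (-2.7280, -2.9254)
|BD| = 10.1583
circle(B,8.00) ∩ circle(D,5.00): a=6.9988, h=3.8752
  candidates: C₊=(2.8583,2.8011) cross=39.366; C₋=(5.0903,-4.6209) cross=-39.366
  mode - wants cross < 0 → take C=(5.0903,-4.6209) (cross=-39.366)
ex = (C−B)/|BC| = (0.9773,-0.2119); ey = (0.2119,0.9773)
P = B + -1.09·ex + 3.18·ey = (-3.1193,0.4134)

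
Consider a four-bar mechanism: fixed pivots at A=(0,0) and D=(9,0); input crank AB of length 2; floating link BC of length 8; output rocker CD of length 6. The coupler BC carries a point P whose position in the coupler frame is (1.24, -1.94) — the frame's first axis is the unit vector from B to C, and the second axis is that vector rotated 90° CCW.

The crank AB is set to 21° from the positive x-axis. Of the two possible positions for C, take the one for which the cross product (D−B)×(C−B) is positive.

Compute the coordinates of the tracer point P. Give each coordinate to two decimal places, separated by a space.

A=(0,0), D=(9.00,0)
B = A + 2.00·(cos21°, sin21°) = (1.8672, 0.7167)
|BD| = 7.1688
circle(B,8.00) ∩ circle(D,6.00): a=5.5373, h=5.7739
  candidates: C₊=(7.9540,5.9081) cross=41.392; C₋=(6.7994,-5.5819) cross=-41.392
  mode + wants cross > 0 → take C=(7.9540,5.9081) (cross=41.392)
ex = (C−B)/|BC| = (0.7609,0.6489); ey = (-0.6489,0.7609)
P = B + 1.24·ex + -1.94·ey = (4.0695,0.0453)

4.07 0.05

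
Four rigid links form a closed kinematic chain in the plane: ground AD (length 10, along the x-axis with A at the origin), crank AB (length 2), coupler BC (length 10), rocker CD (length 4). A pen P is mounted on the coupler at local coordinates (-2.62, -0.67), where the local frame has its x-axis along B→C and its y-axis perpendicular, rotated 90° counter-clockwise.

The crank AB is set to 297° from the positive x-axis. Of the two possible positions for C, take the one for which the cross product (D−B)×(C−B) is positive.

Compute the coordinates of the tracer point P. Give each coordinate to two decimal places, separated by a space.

-0.87 -3.82

A=(0,0), D=(10.00,0)
B = A + 2.00·(cos297°, sin297°) = (0.9080, -1.7820)
|BD| = 9.2650
circle(B,10.00) ∩ circle(D,4.00): a=9.1657, h=3.9988
  candidates: C₊=(9.1334,3.9050) cross=37.049; C₋=(10.6717,-3.9432) cross=-37.049
  mode + wants cross > 0 → take C=(9.1334,3.9050) (cross=37.049)
ex = (C−B)/|BC| = (0.8225,0.5687); ey = (-0.5687,0.8225)
P = B + -2.62·ex + -0.67·ey = (-0.8661,-3.8231)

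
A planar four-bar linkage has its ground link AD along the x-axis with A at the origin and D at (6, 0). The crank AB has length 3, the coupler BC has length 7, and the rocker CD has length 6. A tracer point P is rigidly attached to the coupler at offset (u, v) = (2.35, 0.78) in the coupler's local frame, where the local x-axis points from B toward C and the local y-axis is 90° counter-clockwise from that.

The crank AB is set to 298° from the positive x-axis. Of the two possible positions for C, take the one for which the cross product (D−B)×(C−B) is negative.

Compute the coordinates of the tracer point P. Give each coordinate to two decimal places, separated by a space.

A=(0,0), D=(6.00,0)
B = A + 3.00·(cos298°, sin298°) = (1.4084, -2.6488)
|BD| = 5.3009
circle(B,7.00) ∩ circle(D,6.00): a=3.8766, h=5.8285
  candidates: C₊=(1.8538,4.3370) cross=30.896; C₋=(7.6789,-5.7603) cross=-30.896
  mode - wants cross < 0 → take C=(7.6789,-5.7603) (cross=-30.896)
ex = (C−B)/|BC| = (0.8958,-0.4445); ey = (0.4445,0.8958)
P = B + 2.35·ex + 0.78·ey = (3.8602,-2.9947)

3.86 -2.99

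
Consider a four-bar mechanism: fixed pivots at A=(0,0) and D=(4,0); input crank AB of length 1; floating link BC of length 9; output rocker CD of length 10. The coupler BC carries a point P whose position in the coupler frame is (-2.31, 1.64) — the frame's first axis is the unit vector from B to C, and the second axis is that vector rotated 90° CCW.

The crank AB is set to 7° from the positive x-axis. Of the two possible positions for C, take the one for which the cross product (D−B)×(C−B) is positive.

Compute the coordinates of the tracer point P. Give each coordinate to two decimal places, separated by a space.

-0.30 -2.40

A=(0,0), D=(4.00,0)
B = A + 1.00·(cos7°, sin7°) = (0.9925, 0.1219)
|BD| = 3.0099
circle(B,9.00) ∩ circle(D,10.00): a=-1.6513, h=8.8472
  candidates: C₊=(-0.2991,9.0287) cross=26.629; C₋=(-1.0156,-8.6512) cross=-26.629
  mode + wants cross > 0 → take C=(-0.2991,9.0287) (cross=26.629)
ex = (C−B)/|BC| = (-0.1435,0.9896); ey = (-0.9896,-0.1435)
P = B + -2.31·ex + 1.64·ey = (-0.2989,-2.3996)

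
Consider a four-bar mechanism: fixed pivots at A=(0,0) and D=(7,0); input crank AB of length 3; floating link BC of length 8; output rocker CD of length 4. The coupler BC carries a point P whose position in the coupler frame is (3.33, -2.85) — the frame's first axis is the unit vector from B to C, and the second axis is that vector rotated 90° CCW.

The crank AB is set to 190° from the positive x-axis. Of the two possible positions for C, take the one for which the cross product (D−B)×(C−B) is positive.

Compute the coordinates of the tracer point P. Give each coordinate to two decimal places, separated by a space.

1.28 -1.66

A=(0,0), D=(7.00,0)
B = A + 3.00·(cos190°, sin190°) = (-2.9544, -0.5209)
|BD| = 9.9680
circle(B,8.00) ∩ circle(D,4.00): a=7.3917, h=3.0598
  candidates: C₊=(4.2673,2.9210) cross=30.500; C₋=(4.5871,-3.1903) cross=-30.500
  mode + wants cross > 0 → take C=(4.2673,2.9210) (cross=30.500)
ex = (C−B)/|BC| = (0.9027,0.4302); ey = (-0.4302,0.9027)
P = B + 3.33·ex + -2.85·ey = (1.2778,-1.6610)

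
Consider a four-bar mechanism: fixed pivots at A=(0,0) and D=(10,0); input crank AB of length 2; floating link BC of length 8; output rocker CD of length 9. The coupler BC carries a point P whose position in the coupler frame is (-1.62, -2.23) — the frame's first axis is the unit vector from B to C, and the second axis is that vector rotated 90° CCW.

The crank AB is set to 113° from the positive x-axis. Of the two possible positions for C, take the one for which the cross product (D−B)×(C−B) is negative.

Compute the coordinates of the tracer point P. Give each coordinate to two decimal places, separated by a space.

A=(0,0), D=(10.00,0)
B = A + 2.00·(cos113°, sin113°) = (-0.7815, 1.8410)
|BD| = 10.9375
circle(B,8.00) ∩ circle(D,9.00): a=4.6916, h=6.4799
  candidates: C₊=(4.9339,7.4387) cross=70.874; C₋=(2.7525,-5.3361) cross=-70.874
  mode - wants cross < 0 → take C=(2.7525,-5.3361) (cross=-70.874)
ex = (C−B)/|BC| = (0.4417,-0.8971); ey = (0.8971,0.4417)
P = B + -1.62·ex + -2.23·ey = (-3.4977,2.3093)

-3.50 2.31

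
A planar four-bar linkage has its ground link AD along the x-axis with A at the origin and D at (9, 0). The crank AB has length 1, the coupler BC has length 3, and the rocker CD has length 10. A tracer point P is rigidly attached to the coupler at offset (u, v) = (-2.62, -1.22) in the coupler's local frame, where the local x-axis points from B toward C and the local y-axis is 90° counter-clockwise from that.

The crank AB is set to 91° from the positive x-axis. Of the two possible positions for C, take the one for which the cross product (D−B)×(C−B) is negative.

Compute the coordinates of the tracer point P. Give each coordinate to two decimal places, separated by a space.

-0.49 3.85

A=(0,0), D=(9.00,0)
B = A + 1.00·(cos91°, sin91°) = (-0.0175, 0.9998)
|BD| = 9.0727
circle(B,3.00) ∩ circle(D,10.00): a=-0.4787, h=2.9616
  candidates: C₊=(-0.1668,3.9961) cross=26.869; C₋=(-0.8196,-1.8909) cross=-26.869
  mode - wants cross < 0 → take C=(-0.8196,-1.8909) (cross=-26.869)
ex = (C−B)/|BC| = (-0.2674,-0.9636); ey = (0.9636,-0.2674)
P = B + -2.62·ex + -1.22·ey = (-0.4925,3.8507)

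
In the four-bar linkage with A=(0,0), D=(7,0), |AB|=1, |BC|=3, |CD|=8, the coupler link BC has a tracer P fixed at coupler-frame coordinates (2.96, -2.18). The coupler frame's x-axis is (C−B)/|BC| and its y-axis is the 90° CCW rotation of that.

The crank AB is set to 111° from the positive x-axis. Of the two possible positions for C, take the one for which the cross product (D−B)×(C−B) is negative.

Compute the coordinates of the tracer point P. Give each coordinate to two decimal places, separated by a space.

-2.89 -1.73

A=(0,0), D=(7.00,0)
B = A + 1.00·(cos111°, sin111°) = (-0.3584, 0.9336)
|BD| = 7.4174
circle(B,3.00) ∩ circle(D,8.00): a=0.0012, h=3.0000
  candidates: C₊=(0.0204,3.9096) cross=22.252; C₋=(-0.7348,-2.0427) cross=-22.252
  mode - wants cross < 0 → take C=(-0.7348,-2.0427) (cross=-22.252)
ex = (C−B)/|BC| = (-0.1255,-0.9921); ey = (0.9921,-0.1255)
P = B + 2.96·ex + -2.18·ey = (-2.8926,-1.7295)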